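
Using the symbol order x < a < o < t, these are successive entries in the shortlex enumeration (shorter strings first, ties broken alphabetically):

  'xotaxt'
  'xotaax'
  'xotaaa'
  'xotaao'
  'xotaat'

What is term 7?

Stepping forward 2 times from xotaat: xotaat → xotaox, then the target.

xotaoa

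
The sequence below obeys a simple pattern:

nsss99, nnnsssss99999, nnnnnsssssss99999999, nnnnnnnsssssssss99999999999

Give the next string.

The n-th term is 2n-1 n's then 2n+1 s's then 3n-1 9's (n = 1, 2, …).
Setting n = 5 gives 9, 11, 14 characters in each block.

nnnnnnnnnsssssssssss99999999999999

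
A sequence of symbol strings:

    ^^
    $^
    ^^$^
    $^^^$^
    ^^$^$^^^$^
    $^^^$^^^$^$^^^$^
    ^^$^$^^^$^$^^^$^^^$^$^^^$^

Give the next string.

From term 3 onward, concatenate the second-to-last term with the last: ^^·$^ = ^^$^, $^·^^$^ = $^^^$^, …
So term 8 is $^^^$^^^$^$^^^$^·^^$^$^^^$^$^^^$^^^$^$^^^$^.

$^^^$^^^$^$^^^$^^^$^$^^^$^$^^^$^^^$^$^^^$^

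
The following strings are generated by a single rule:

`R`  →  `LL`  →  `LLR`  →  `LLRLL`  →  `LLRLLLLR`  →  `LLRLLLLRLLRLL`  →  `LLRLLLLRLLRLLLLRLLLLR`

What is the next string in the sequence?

LLRLLLLRLLRLLLLRLLLLRLLRLLLLRLLRLL

From term 3 onward, concatenate the last term with the second-to-last: LL·R = LLR, LLR·LL = LLRLL, …
Continuing: LLRLLLLRLLRLLLLRLLLLR · LLRLLLLRLLRLL gives term 8.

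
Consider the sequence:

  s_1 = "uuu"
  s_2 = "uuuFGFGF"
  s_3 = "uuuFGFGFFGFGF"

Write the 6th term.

uuuFGFGFFGFGFFGFGFFGFGFFGFGF

Every step adds FGFGF to the end: s(k+1) = s(k)·FGFGF.
From uuuFGFGFFGFGF, 3 further steps: uuuFGFGFFGFGF → uuuFGFGFFGFGFFGFGF → uuuFGFGFFGFGFFGFGFFGFGF → (answer).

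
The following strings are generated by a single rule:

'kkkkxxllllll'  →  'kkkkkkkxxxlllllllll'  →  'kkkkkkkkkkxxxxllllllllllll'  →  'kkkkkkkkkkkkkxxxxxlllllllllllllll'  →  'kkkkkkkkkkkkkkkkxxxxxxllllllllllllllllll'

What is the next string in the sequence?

Term n consists of 3n-2 k's, followed by n x's, followed by 3n l's, where the shown terms are n = 2, 3, 4, 5, 6.
For the next term, n = 7, so the run lengths are 19, 7, 21.

kkkkkkkkkkkkkkkkkkkxxxxxxxlllllllllllllllllllll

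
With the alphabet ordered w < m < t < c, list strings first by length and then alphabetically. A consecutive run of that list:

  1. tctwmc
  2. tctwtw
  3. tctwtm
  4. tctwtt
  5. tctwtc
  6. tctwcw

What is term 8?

Stepping forward 2 times from tctwcw: tctwcw → tctwcm, then the target.

tctwct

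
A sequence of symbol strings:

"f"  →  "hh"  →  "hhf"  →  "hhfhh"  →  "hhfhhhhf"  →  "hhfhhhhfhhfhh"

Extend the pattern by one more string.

hhfhhhhfhhfhhhhfhhhhf

From term 3 onward, concatenate the last term with the second-to-last: hh·f = hhf, hhf·hh = hhfhh, …
Continuing: hhfhhhhfhhfhh · hhfhhhhf gives term 7.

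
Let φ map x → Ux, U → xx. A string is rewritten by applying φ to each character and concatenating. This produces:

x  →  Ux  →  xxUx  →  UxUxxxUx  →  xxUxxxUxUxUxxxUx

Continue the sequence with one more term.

UxUxxxUxUxUxxxUxxxUxxxUxUxUxxxUx

Replace each of the 16 characters of xxUxxxUxUxUxxxUx in place — Ux Ux xx Ux Ux Ux xx Ux xx Ux xx Ux Ux Ux xx Ux — and concatenate.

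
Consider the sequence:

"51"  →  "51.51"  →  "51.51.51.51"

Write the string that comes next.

Each string is two copies of the previous one joined by '.'.
Doubling 51.51.51.51 with '.' between the halves:

51.51.51.51.51.51.51.51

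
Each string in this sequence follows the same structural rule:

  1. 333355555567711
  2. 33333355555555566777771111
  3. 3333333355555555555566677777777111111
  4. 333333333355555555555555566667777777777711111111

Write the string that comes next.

33333333333355555555555555555566666777777777777771111111111

The n-th term is 2n+2 3's then 3n+3 5's then n 6's then 3n-1 7's then 2n 1's (n = 1, 2, …).
Setting n = 5 gives 12, 18, 5, 14, 10 characters in each block.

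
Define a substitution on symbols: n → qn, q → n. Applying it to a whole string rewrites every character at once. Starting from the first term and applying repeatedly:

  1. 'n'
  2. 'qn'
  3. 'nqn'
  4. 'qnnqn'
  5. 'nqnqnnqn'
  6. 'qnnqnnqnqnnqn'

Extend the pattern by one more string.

Rewriting the 13 symbols of qnnqnnqnqnnqn one by one yields n qn qn n qn qn n qn n qn qn n qn; concatenated:

nqnqnnqnqnnqnnqnqnnqn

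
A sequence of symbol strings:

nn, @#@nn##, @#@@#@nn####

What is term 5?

@#@@#@@#@@#@nn########

Every step adds @#@ to the front and ## to the end of the previous string.
From @#@@#@nn####, 2 further steps: @#@@#@nn#### → @#@@#@@#@nn###### → (answer).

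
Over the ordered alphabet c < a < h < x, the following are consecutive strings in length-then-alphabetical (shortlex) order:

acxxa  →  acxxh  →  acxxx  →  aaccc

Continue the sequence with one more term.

aacca

The successor of aaccc increments the rightmost position that isn't already x and resets every position after it to c.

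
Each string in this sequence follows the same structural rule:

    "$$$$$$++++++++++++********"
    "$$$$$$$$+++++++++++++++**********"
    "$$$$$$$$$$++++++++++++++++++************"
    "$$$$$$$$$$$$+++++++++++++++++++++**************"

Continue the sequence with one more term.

$$$$$$$$$$$$$$++++++++++++++++++++++++****************

Term n consists of 2n $'s, followed by 3n+3 +'s, followed by 2n+2 *'s, where the shown terms are n = 3, 4, 5, 6.
For the next term, n = 7, so the run lengths are 14, 24, 16.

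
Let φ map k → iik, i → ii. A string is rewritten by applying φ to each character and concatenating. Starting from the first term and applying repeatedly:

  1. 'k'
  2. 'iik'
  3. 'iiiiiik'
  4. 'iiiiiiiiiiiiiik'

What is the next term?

iiiiiiiiiiiiiiiiiiiiiiiiiiiiiik

φ(iiiiiiiiiiiiiik) expands symbol-by-symbol to ii ii ii ii ii ii ii ii ii ii ii ii ii ii iik; joining the 15 pieces gives the next term.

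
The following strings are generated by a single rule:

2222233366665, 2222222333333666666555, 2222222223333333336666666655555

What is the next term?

The n-th term is 2n+3 2's then 3n 3's then 2n+2 6's then 2n-1 5's (n = 1, 2, …).
At n = 4 the blocks have lengths 11, 12, 10, 7.

2222222222233333333333366666666665555555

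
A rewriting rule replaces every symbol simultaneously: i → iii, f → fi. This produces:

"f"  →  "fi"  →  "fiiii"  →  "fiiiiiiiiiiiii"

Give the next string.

fiiiiiiiiiiiiiiiiiiiiiiiiiiiiiiiiiiiiiiii

φ(fiiiiiiiiiiiii) expands symbol-by-symbol to fi iii iii iii iii iii iii iii iii iii iii iii iii iii; joining the 14 pieces gives the next term.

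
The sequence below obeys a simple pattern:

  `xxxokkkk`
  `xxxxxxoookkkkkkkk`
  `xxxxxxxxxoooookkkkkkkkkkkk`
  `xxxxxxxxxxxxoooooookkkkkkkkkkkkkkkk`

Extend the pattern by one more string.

xxxxxxxxxxxxxxxoooooooookkkkkkkkkkkkkkkkkkkk

The n-th term is 3n x's then 2n-1 o's then 4n k's (n = 1, 2, …).
For the next term, n = 5, so the run lengths are 15, 9, 20.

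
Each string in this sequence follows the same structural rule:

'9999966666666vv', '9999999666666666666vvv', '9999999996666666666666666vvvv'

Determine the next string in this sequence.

Each string has the form 9^{2n+1} 6^{4n} v^{n}, where the shown terms are n = 2, 3, 4.
Setting n = 5 gives 11, 20, 5 characters in each block.

9999999999966666666666666666666vvvvv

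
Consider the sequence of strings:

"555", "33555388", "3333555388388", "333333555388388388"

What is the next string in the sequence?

Each term wraps the previous one in 33 on the left and 388 on the right.
So the next term is 33·333333555388388388·388.

33333333555388388388388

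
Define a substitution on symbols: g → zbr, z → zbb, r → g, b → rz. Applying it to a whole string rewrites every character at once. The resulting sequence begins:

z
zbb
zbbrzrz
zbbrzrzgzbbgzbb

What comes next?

Rewriting the 15 symbols of zbbrzrzgzbbgzbb one by one yields zbb rz rz g zbb g zbb zbr zbb rz rz zbr zbb rz rz; concatenated:

zbbrzrzgzbbgzbbzbrzbbrzrzzbrzbbrzrz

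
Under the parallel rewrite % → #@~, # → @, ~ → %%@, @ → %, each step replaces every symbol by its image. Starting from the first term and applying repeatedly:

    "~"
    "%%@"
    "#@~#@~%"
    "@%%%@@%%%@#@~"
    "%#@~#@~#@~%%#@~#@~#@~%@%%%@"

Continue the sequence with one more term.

#@~@%%%@@%%%@@%%%@#@~#@~@%%%@@%%%@@%%%@#@~%#@~#@~#@~%

φ(%#@~#@~#@~%%#@~#@~#@~%@%%%@) expands symbol-by-symbol to #@~ @ % %%@ @ % %%@ @ % %%@ #@~ #@~ @ % %%@ @ % %%@ @ % %%@ #@~ % #@~ #@~ #@~ %; joining the 27 pieces gives the next term.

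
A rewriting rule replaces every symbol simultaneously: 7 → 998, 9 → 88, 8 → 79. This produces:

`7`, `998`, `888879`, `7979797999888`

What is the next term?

998889988899888998888888797979

φ(7979797999888) expands symbol-by-symbol to 998 88 998 88 998 88 998 88 88 88 79 79 79; joining the 13 pieces gives the next term.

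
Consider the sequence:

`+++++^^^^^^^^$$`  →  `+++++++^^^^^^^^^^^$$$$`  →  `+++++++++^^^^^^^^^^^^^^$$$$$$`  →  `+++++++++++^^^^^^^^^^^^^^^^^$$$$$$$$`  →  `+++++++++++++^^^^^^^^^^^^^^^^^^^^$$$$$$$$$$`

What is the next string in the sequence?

Term n consists of 2n+1 +'s, followed by 3n+2 ^'s, followed by 2n-2 $'s, where the shown terms are n = 2, 3, 4, 5, 6.
For the next term, n = 7, so the run lengths are 15, 23, 12.

+++++++++++++++^^^^^^^^^^^^^^^^^^^^^^^$$$$$$$$$$$$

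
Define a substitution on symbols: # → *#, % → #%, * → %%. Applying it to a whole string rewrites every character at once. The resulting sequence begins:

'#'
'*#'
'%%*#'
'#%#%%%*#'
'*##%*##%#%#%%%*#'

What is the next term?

Applying the rule to each of the 16 symbols of *##%*##%#%#%%%*# gives the pieces %% *# *# #% %% *# *# #% *# #% *# #% #% #% %% *#, which concatenate to the answer.

%%*#*##%%%*#*##%*##%*##%#%#%%%*#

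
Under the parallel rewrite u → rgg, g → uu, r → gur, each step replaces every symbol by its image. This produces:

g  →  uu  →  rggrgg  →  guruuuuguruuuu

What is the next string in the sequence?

φ(guruuuuguruuuu) expands symbol-by-symbol to uu rgg gur rgg rgg rgg rgg uu rgg gur rgg rgg rgg rgg; joining the 14 pieces gives the next term.

uurgggurrggrggrggrgguurgggurrggrggrggrgg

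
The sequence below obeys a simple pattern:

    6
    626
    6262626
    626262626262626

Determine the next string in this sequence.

s(k+1) = s(k)·2·s(k) — each term doubles the last with '2' between the halves.
One more doubling of 626262626262626 gives the answer.

6262626262626262626262626262626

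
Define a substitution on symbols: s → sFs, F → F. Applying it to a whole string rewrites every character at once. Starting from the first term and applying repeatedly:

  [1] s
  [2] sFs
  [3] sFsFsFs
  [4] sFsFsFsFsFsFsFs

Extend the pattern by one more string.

Rewriting the 15 symbols of sFsFsFsFsFsFsFs one by one yields sFs F sFs F sFs F sFs F sFs F sFs F sFs F sFs; concatenated:

sFsFsFsFsFsFsFsFsFsFsFsFsFsFsFs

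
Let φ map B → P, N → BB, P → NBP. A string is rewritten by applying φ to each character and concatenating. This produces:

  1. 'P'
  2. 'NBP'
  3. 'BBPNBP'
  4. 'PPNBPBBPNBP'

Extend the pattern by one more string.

Rewriting each symbol of PPNBPBBPNBP: P→NBP, P→NBP, N→BB, B→P, P→NBP, B→P, B→P, P→NBP, N→BB, B→P, P→NBP, which concatenates to NBP NBP BB P NBP P P NBP BB P NBP.

NBPNBPBBPNBPPPNBPBBPNBP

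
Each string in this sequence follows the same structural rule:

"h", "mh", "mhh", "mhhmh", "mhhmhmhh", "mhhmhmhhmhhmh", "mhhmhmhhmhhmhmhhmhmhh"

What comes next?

mhhmhmhhmhhmhmhhmhmhhmhhmhmhhmhhmh

This is a Fibonacci-style word recurrence s(k) = s(k−1)·s(k−2): e.g. mh·h = mhh.
So term 8 is mhhmhmhhmhhmhmhhmhmhh·mhhmhmhhmhhmh.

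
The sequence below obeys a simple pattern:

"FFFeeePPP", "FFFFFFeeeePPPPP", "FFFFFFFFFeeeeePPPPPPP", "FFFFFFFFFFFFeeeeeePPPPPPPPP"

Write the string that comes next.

FFFFFFFFFFFFFFFeeeeeeePPPPPPPPPPP

Each string has the form F^{3n} e^{n+2} P^{2n+1} (n = 1, 2, …).
At n = 5 the blocks have lengths 15, 7, 11.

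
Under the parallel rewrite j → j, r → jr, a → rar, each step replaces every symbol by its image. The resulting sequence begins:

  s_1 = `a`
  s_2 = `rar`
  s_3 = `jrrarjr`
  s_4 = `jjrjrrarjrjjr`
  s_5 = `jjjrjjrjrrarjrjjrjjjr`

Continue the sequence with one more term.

jjjjrjjjrjjrjrrarjrjjrjjjrjjjjr

Applying the rule to each of the 21 symbols of jjjrjjrjrrarjrjjrjjjr gives the pieces j j j jr j j jr j jr jr rar jr j jr j j jr j j j jr, which concatenate to the answer.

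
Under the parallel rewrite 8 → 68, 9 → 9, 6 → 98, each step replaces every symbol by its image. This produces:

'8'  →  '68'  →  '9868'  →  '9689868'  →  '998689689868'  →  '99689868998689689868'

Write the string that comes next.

φ(99689868998689689868) expands symbol-by-symbol to 9 9 98 68 9 68 98 68 9 9 68 98 68 9 98 68 9 68 98 68; joining the 20 pieces gives the next term.

999868968986899689868998689689868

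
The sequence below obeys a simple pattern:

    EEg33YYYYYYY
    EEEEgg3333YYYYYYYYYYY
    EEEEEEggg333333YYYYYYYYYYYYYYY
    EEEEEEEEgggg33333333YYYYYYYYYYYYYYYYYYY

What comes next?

EEEEEEEEEEggggg3333333333YYYYYYYYYYYYYYYYYYYYYYY

Each string has the form E^{2n} g^{n} 3^{2n} Y^{4n+3} (n = 1, 2, …).
At n = 5 the blocks have lengths 10, 5, 10, 23.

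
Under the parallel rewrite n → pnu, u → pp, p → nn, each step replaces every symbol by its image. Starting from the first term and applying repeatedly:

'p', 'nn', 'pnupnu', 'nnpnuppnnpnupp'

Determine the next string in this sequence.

Applying the rule to each of the 14 symbols of nnpnuppnnpnupp gives the pieces pnu pnu nn pnu pp nn nn pnu pnu nn pnu pp nn nn, which concatenate to the answer.

pnupnunnpnuppnnnnpnupnunnpnuppnnnn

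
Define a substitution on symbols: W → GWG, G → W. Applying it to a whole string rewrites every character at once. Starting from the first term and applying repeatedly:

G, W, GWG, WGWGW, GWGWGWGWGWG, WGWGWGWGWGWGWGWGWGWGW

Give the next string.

Rewriting the 21 symbols of WGWGWGWGWGWGWGWGWGWGW one by one yields GWG W GWG W GWG W GWG W GWG W GWG W GWG W GWG W GWG W GWG W GWG; concatenated:

GWGWGWGWGWGWGWGWGWGWGWGWGWGWGWGWGWGWGWGWGWG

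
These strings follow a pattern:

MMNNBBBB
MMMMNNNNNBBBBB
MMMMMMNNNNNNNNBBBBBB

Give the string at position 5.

The n-th term is 2n M's then 3n-1 N's then n+3 B's (n = 1, 2, …).
At n = 5 the blocks have lengths 10, 14, 8.

MMMMMMMMMMNNNNNNNNNNNNNNBBBBBBBB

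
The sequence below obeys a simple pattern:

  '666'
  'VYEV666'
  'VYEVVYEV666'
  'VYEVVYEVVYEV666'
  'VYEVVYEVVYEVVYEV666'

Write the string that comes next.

Each term is the previous one with VYEV prepended.
One more step from VYEVVYEVVYEVVYEV666 gives the answer.

VYEVVYEVVYEVVYEVVYEV666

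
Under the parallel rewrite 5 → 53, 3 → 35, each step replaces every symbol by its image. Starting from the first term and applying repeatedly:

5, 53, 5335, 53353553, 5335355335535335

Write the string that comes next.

Rewriting the 16 symbols of 5335355335535335 one by one yields 53 35 35 53 35 53 53 35 35 53 53 35 53 35 35 53; concatenated:

53353553355353353553533553353553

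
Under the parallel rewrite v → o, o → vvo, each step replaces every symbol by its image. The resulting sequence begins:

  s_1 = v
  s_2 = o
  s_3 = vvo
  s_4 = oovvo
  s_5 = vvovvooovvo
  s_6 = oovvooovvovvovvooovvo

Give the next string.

Rewriting the 21 symbols of oovvooovvovvovvooovvo one by one yields vvo vvo o o vvo vvo vvo o o vvo o o vvo o o vvo vvo vvo o o vvo; concatenated:

vvovvooovvovvovvooovvooovvooovvovvovvooovvo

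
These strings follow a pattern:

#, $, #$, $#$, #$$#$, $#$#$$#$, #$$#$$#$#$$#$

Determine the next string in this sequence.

This is a Fibonacci-style word recurrence s(k) = s(k−2)·s(k−1): e.g. #·$ = #$.
The next term joins $#$#$$#$ and #$$#$$#$#$$#$.

$#$#$$#$#$$#$$#$#$$#$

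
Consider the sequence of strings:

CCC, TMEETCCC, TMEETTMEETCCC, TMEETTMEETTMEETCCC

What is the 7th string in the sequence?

TMEETTMEETTMEETTMEETTMEETTMEETCCC

Every step adds TMEET at the front: s(k+1) = TMEET·s(k).
From TMEETTMEETTMEETCCC, 3 further steps: TMEETTMEETTMEETCCC → TMEETTMEETTMEETTMEETCCC → TMEETTMEETTMEETTMEETTMEETCCC → (answer).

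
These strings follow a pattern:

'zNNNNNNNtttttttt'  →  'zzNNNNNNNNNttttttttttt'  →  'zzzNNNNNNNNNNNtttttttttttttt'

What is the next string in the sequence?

zzzzNNNNNNNNNNNNNttttttttttttttttt

The n-th term is n-1 z's then 2n+3 N's then 3n+2 t's, where the shown terms are n = 2, 3, 4.
For the next term, n = 5, so the run lengths are 4, 13, 17.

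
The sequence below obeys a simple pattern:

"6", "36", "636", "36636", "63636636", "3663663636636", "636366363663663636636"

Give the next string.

3663663636636636366363663663636636

From term 3 onward, concatenate the second-to-last term with the last: 6·36 = 636, 36·636 = 36636, …
The next term joins 3663663636636 and 636366363663663636636.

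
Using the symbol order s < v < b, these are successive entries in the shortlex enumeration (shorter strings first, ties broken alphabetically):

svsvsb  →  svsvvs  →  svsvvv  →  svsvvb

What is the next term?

The successor of svsvvb increments the rightmost position that isn't already b and resets every position after it to s.

svsvbs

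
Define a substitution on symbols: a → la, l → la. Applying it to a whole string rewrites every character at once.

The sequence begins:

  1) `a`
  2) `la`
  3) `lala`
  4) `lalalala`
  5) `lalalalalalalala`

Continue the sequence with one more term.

lalalalalalalalalalalalalalalala

Applying the rule to each of the 16 symbols of lalalalalalalala gives the pieces la la la la la la la la la la la la la la la la, which concatenate to the answer.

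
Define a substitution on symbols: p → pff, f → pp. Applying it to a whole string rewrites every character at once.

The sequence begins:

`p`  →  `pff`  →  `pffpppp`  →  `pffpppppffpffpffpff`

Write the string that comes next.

Rewriting the 19 symbols of pffpppppffpffpffpff one by one yields pff pp pp pff pff pff pff pff pp pp pff pp pp pff pp pp pff pp pp; concatenated:

pffpppppffpffpffpffpffpppppffpppppffpppppffpppp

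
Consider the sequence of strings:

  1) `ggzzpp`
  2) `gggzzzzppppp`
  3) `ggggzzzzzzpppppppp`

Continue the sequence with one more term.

Reading off run lengths: g runs 2, 3, 4; z runs 2, 4, 6; p runs 2, 5, 8 — each is linear in n (n = 1, 2, …).
Setting n = 4 gives 5, 8, 11 characters in each block.

gggggzzzzzzzzppppppppppp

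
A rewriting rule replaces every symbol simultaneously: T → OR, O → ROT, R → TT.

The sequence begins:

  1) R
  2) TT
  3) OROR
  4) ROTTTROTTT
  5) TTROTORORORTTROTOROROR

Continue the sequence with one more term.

Replace each of the 22 characters of TTROTORORORTTROTOROROR in place — OR OR TT ROT OR ROT TT ROT TT ROT TT OR OR TT ROT OR ROT TT ROT TT ROT TT — and concatenate.

ORORTTROTORROTTTROTTTROTTTORORTTROTORROTTTROTTTROTTT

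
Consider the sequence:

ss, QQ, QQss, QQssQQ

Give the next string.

This is a Fibonacci-style word recurrence s(k) = s(k−1)·s(k−2): e.g. QQ·ss = QQss.
The next term joins QQssQQ and QQss.

QQssQQQQss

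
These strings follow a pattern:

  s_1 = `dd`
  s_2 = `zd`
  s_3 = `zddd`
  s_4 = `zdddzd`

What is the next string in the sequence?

This is a Fibonacci-style word recurrence s(k) = s(k−1)·s(k−2): e.g. zd·dd = zddd.
Continuing: zdddzd · zddd gives term 5.

zdddzdzddd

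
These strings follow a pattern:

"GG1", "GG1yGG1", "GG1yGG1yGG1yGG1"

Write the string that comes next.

Every step duplicates the string with 'y' between the halves.
Doubling GG1yGG1yGG1yGG1 with 'y' between the halves:

GG1yGG1yGG1yGG1yGG1yGG1yGG1yGG1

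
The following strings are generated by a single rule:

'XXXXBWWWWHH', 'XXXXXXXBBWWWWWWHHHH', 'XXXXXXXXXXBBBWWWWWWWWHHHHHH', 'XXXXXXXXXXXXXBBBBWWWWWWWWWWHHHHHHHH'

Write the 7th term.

XXXXXXXXXXXXXXXXXXXXXXBBBBBBBWWWWWWWWWWWWWWWWHHHHHHHHHHHHHH

Reading off run lengths: X runs 4, 7, 10, 13; B runs 1, 2, 3, 4; W runs 4, 6, 8, 10; H runs 2, 4, 6, 8 — each is linear in n, where the shown terms are n = 2, 3, 4, 5.
At n = 8 the blocks have lengths 22, 7, 16, 14.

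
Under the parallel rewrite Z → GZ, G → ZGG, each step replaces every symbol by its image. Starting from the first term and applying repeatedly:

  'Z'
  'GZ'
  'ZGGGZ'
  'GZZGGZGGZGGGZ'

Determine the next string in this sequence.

ZGGGZGZZGGZGGGZZGGZGGGZZGGZGGZGGGZ

φ(GZZGGZGGZGGGZ) expands symbol-by-symbol to ZGG GZ GZ ZGG ZGG GZ ZGG ZGG GZ ZGG ZGG ZGG GZ; joining the 13 pieces gives the next term.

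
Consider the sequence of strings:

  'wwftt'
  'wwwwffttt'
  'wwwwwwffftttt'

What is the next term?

Each string has the form w^{2n} f^{n} t^{n+1} (n = 1, 2, …).
Setting n = 4 gives 8, 4, 5 characters in each block.

wwwwwwwwffffttttt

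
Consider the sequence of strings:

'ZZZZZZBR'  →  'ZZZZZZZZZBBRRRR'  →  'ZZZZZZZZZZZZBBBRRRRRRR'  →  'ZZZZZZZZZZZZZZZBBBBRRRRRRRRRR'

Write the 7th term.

The n-th term is 3n+3 Z's then n B's then 3n-2 R's (n = 1, 2, …).
Setting n = 7 gives 24, 7, 19 characters in each block.

ZZZZZZZZZZZZZZZZZZZZZZZZBBBBBBBRRRRRRRRRRRRRRRRRRR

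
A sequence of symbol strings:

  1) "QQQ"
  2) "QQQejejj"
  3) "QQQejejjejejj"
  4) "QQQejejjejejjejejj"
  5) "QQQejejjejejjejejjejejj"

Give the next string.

Every step adds ejejj to the end: s(k+1) = s(k)·ejejj.
Applying this once more to QQQejejjejejjejejjejejj:

QQQejejjejejjejejjejejjejejj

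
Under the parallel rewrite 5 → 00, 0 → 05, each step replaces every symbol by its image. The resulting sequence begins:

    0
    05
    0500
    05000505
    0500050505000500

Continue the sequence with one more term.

05000505050005000500050505000505

Replace each of the 16 characters of 0500050505000500 in place — 05 00 05 05 05 00 05 00 05 00 05 05 05 00 05 05 — and concatenate.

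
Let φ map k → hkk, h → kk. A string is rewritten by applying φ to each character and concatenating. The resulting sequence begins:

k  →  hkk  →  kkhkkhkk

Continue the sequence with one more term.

Rewriting each symbol of kkhkkhkk: k→hkk, k→hkk, h→kk, k→hkk, k→hkk, h→kk, k→hkk, k→hkk, which concatenates to hkk hkk kk hkk hkk kk hkk hkk.

hkkhkkkkhkkhkkkkhkkhkk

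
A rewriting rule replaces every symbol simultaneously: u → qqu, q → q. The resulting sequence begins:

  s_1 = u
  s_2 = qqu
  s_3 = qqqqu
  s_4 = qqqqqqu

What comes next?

qqqqqqqqu

Apply φ to qqqqqqu symbol by symbol: q→q, q→q, q→q, q→q, q→q, q→q, u→qqu; joined: q q q q q q qqu.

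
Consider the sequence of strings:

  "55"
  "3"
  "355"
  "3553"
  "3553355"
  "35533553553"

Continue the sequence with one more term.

Each term (from the third on) is the previous term followed by the one before it: term 3 = 3·55 = 355.
The next term joins 35533553553 and 3553355.

355335535533553355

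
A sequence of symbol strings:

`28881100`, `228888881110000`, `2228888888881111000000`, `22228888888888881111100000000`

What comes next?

222228888888888888881111110000000000

Term n consists of n 2's, followed by 3n 8's, followed by n+1 1's, followed by 2n 0's (n = 1, 2, …).
Setting n = 5 gives 5, 15, 6, 10 characters in each block.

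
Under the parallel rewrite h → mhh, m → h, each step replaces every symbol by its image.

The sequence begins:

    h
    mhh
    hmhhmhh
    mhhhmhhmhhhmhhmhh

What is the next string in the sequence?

hmhhmhhmhhhmhhmhhhmhhmhhmhhhmhhmhhhmhhmhh

φ(mhhhmhhmhhhmhhmhh) expands symbol-by-symbol to h mhh mhh mhh h mhh mhh h mhh mhh mhh h mhh mhh h mhh mhh; joining the 17 pieces gives the next term.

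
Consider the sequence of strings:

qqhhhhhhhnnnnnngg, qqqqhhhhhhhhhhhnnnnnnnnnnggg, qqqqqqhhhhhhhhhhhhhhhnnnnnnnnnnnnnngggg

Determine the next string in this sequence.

qqqqqqqqhhhhhhhhhhhhhhhhhhhnnnnnnnnnnnnnnnnnnggggg

Term n consists of 2n-2 q's, followed by 4n-1 h's, followed by 4n-2 n's, followed by n g's, where the shown terms are n = 2, 3, 4.
Setting n = 5 gives 8, 19, 18, 5 characters in each block.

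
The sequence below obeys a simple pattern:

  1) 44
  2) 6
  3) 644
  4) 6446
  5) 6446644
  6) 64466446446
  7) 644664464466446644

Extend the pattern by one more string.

64466446446644664464466446446

This is a Fibonacci-style word recurrence s(k) = s(k−1)·s(k−2): e.g. 6·44 = 644.
So term 8 is 644664464466446644·64466446446.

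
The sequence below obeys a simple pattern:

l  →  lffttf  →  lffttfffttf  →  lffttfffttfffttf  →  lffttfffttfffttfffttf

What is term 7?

Each term is the previous one with ffttf appended.
From lffttfffttfffttfffttf, 2 further steps: lffttfffttfffttfffttf → lffttfffttfffttfffttfffttf → (answer).

lffttfffttfffttfffttfffttfffttf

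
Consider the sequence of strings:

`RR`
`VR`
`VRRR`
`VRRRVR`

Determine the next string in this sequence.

VRRRVRVRRR

This is a Fibonacci-style word recurrence s(k) = s(k−1)·s(k−2): e.g. VR·RR = VRRR.
The next term joins VRRRVR and VRRR.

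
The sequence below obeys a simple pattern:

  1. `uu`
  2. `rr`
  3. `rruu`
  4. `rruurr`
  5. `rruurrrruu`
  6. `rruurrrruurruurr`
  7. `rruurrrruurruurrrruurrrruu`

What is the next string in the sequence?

From term 3 onward, concatenate the last term with the second-to-last: rr·uu = rruu, rruu·rr = rruurr, …
So term 8 is rruurrrruurruurrrruurrrruu·rruurrrruurruurr.

rruurrrruurruurrrruurrrruurruurrrruurruurr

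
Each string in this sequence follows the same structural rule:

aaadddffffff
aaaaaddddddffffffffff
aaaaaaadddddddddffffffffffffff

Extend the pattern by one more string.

Each string has the form a^{2n+1} d^{3n} f^{4n+2} (n = 1, 2, …).
At n = 4 the blocks have lengths 9, 12, 18.

aaaaaaaaaddddddddddddffffffffffffffffff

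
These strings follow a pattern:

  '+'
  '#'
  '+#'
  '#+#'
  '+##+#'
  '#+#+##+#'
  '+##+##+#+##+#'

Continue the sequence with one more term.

Each term (from the third on) is the two preceding terms concatenated in order: term 3 = +·# = +#.
So term 8 is #+#+##+#·+##+##+#+##+#.

#+#+##+#+##+##+#+##+#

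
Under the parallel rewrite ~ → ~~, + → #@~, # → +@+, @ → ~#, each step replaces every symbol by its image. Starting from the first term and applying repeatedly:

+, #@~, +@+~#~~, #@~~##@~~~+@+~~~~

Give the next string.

Replace each of the 17 characters of #@~~##@~~~+@+~~~~ in place — +@+ ~# ~~ ~~ +@+ +@+ ~# ~~ ~~ ~~ #@~ ~# #@~ ~~ ~~ ~~ ~~ — and concatenate.

+@+~#~~~~+@++@+~#~~~~~~#@~~##@~~~~~~~~~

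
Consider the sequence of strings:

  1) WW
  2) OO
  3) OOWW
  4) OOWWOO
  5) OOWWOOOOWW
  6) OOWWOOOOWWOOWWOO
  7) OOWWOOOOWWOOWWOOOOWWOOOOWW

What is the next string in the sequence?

This is a Fibonacci-style word recurrence s(k) = s(k−1)·s(k−2): e.g. OO·WW = OOWW.
The next term joins OOWWOOOOWWOOWWOOOOWWOOOOWW and OOWWOOOOWWOOWWOO.

OOWWOOOOWWOOWWOOOOWWOOOOWWOOWWOOOOWWOOWWOO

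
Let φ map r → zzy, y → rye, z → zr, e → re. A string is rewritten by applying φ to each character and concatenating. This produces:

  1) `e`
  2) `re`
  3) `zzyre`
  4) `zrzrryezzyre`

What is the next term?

zrzzyzrzzyzzyryerezrzrryezzyre

Rewriting each symbol of zrzrryezzyre: z→zr, r→zzy, z→zr, r→zzy, r→zzy, y→rye, e→re, z→zr, z→zr, y→rye, r→zzy, e→re, which concatenates to zr zzy zr zzy zzy rye re zr zr rye zzy re.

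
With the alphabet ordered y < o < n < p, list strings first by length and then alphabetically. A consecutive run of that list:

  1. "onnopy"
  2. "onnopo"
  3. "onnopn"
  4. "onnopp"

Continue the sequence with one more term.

onnnyy

Find the rightmost character of onnopp below p, bump it to the next letter, and reset everything to its right to y.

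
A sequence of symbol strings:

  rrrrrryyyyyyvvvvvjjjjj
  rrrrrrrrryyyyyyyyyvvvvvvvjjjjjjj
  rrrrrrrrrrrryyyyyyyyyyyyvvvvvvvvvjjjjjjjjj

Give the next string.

Term n consists of 3n r's, followed by 3n y's, followed by 2n+1 v's, followed by 2n+1 j's, where the shown terms are n = 2, 3, 4.
At n = 5 the blocks have lengths 15, 15, 11, 11.

rrrrrrrrrrrrrrryyyyyyyyyyyyyyyvvvvvvvvvvvjjjjjjjjjjj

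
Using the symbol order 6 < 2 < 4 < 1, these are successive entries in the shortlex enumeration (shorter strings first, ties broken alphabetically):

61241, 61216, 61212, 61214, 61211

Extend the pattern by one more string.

61466

The successor of 61211 increments the rightmost position that isn't already 1 and resets every position after it to 6.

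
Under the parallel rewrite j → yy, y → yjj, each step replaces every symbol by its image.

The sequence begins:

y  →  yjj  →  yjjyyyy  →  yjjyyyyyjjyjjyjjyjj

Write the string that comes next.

Replace each of the 19 characters of yjjyyyyyjjyjjyjjyjj in place — yjj yy yy yjj yjj yjj yjj yjj yy yy yjj yy yy yjj yy yy yjj yy yy — and concatenate.

yjjyyyyyjjyjjyjjyjjyjjyyyyyjjyyyyyjjyyyyyjjyyyy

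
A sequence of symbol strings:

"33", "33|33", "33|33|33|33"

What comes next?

Every step duplicates the string with '|' between the halves.
Doubling 33|33|33|33 with '|' between the halves:

33|33|33|33|33|33|33|33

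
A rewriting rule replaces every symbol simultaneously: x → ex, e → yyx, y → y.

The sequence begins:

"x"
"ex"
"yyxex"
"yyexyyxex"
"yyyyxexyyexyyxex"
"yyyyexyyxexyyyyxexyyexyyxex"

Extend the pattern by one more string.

yyyyyyxexyyexyyxexyyyyexyyxexyyyyxexyyexyyxex

φ(yyyyexyyxexyyyyxexyyexyyxex) expands symbol-by-symbol to y y y y yyx ex y y ex yyx ex y y y y ex yyx ex y y yyx ex y y ex yyx ex; joining the 27 pieces gives the next term.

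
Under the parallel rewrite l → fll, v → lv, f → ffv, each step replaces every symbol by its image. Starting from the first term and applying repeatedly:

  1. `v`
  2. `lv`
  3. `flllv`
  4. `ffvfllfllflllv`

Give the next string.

Replace each of the 14 characters of ffvfllfllflllv in place — ffv ffv lv ffv fll fll ffv fll fll ffv fll fll fll lv — and concatenate.

ffvffvlvffvfllfllffvfllfllffvfllfllflllv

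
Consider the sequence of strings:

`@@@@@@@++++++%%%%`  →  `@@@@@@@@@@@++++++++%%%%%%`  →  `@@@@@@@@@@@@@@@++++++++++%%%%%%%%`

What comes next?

The n-th term is 4n-1 @'s then 2n+2 +'s then 2n %'s, where the shown terms are n = 2, 3, 4.
For the next term, n = 5, so the run lengths are 19, 12, 10.

@@@@@@@@@@@@@@@@@@@++++++++++++%%%%%%%%%%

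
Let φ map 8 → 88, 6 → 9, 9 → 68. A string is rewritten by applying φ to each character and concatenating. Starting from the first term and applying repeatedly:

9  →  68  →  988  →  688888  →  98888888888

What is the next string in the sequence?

Expanding 98888888888: 9→68, 8→88, 8→88, 8→88, 8→88, 8→88, 8→88, 8→88, 8→88, 8→88, 8→88. Concatenated: 68 88 88 88 88 88 88 88 88 88 88.

6888888888888888888888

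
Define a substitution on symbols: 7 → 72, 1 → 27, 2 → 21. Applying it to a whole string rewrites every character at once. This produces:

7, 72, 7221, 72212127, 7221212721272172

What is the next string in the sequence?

Rewriting the 16 symbols of 7221212721272172 one by one yields 72 21 21 27 21 27 21 72 21 27 21 72 21 27 72 21; concatenated:

72212127212721722127217221277221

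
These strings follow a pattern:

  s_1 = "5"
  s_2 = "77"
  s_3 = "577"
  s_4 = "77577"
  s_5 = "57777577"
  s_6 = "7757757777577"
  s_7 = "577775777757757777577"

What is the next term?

From term 3 onward, concatenate the second-to-last term with the last: 5·77 = 577, 77·577 = 77577, …
So term 8 is 7757757777577·577775777757757777577.

7757757777577577775777757757777577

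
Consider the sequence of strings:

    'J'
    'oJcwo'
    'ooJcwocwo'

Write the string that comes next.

Every step adds o to the front and cwo to the end of the previous string.
Applying this once more to ooJcwocwo:

oooJcwocwocwo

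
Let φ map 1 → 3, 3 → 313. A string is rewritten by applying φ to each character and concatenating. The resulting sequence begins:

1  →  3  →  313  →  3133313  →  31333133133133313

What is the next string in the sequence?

φ(31333133133133313) expands symbol-by-symbol to 313 3 313 313 313 3 313 313 3 313 313 3 313 313 313 3 313; joining the 17 pieces gives the next term.

31333133133133313313331331333133133133313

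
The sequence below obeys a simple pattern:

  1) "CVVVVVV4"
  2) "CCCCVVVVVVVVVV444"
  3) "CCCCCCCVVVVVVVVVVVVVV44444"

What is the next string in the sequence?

Each string has the form C^{3n-2} V^{4n+2} 4^{2n-1} (n = 1, 2, …).
For the next term, n = 4, so the run lengths are 10, 18, 7.

CCCCCCCCCCVVVVVVVVVVVVVVVVVV4444444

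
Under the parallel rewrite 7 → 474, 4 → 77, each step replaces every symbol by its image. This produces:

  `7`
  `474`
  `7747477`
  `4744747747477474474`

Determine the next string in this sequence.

Rewriting the 19 symbols of 4744747747477474474 one by one yields 77 474 77 77 474 77 474 474 77 474 77 474 474 77 474 77 77 474 77; concatenated:

77474777747477474474774747747447477474777747477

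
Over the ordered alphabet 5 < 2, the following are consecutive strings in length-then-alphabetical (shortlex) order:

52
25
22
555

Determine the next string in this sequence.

552

Find the rightmost character of 555 below 2, bump it to the next letter, and reset everything to its right to 5.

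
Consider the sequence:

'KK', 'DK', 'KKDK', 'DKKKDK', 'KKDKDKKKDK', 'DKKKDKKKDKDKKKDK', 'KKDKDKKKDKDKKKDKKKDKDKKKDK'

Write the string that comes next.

This is a Fibonacci-style word recurrence s(k) = s(k−2)·s(k−1): e.g. KK·DK = KKDK.
The next term joins DKKKDKKKDKDKKKDK and KKDKDKKKDKDKKKDKKKDKDKKKDK.

DKKKDKKKDKDKKKDKKKDKDKKKDKDKKKDKKKDKDKKKDK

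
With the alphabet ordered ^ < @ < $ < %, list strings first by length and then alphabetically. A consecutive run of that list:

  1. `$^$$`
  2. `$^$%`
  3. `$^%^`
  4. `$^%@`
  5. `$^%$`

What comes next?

$^%%

The successor of $^%$ increments the rightmost position that isn't already % and resets every position after it to ^.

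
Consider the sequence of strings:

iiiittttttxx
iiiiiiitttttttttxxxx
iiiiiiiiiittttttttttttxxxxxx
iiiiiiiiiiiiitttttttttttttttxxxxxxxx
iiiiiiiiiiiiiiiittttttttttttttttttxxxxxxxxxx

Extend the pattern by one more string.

iiiiiiiiiiiiiiiiiiitttttttttttttttttttttxxxxxxxxxxxx

Each string has the form i^{3n-2} t^{3n} x^{2n-2}, where the shown terms are n = 2, 3, 4, 5, 6.
Setting n = 7 gives 19, 21, 12 characters in each block.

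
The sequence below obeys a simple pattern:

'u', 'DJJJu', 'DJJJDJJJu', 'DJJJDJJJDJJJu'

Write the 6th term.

DJJJDJJJDJJJDJJJDJJJu

The strings grow by a fixed prefix DJJJ each time.
From DJJJDJJJDJJJu, 2 further steps: DJJJDJJJDJJJu → DJJJDJJJDJJJDJJJu → (answer).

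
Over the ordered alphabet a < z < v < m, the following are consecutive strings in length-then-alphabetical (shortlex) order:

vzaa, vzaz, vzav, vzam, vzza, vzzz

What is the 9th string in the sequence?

vzva

Continuing the enumeration 3 steps past vzzz: vzzz → vzzv → vzzm → (answer).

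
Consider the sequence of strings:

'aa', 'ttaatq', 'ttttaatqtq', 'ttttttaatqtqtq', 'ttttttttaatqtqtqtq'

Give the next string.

ttttttttttaatqtqtqtqtq

Each term wraps the previous one in tt on the left and tq on the right.
One more step from ttttttttaatqtqtqtq gives the answer.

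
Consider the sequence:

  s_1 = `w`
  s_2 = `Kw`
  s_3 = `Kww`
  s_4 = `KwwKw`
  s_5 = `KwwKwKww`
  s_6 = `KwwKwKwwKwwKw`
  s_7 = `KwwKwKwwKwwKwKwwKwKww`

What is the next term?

From term 3 onward, concatenate the last term with the second-to-last: Kw·w = Kww, Kww·Kw = KwwKw, …
Continuing: KwwKwKwwKwwKwKwwKwKww · KwwKwKwwKwwKw gives term 8.

KwwKwKwwKwwKwKwwKwKwwKwwKwKwwKwwKw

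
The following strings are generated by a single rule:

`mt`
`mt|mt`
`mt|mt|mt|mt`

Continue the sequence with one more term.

s(k+1) = s(k)·|·s(k) — each term doubles the last with '|' between the halves.
Doubling mt|mt|mt|mt with '|' between the halves:

mt|mt|mt|mt|mt|mt|mt|mt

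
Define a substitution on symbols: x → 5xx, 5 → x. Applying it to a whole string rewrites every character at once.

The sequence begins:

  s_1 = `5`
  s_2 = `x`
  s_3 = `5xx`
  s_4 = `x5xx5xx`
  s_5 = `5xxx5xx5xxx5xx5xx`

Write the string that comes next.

φ(5xxx5xx5xxx5xx5xx) expands symbol-by-symbol to x 5xx 5xx 5xx x 5xx 5xx x 5xx 5xx 5xx x 5xx 5xx x 5xx 5xx; joining the 17 pieces gives the next term.

x5xx5xx5xxx5xx5xxx5xx5xx5xxx5xx5xxx5xx5xx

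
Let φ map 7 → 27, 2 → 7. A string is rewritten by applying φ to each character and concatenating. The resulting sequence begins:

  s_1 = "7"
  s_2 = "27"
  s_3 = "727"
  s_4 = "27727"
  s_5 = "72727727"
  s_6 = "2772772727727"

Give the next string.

φ(2772772727727) expands symbol-by-symbol to 7 27 27 7 27 27 7 27 7 27 27 7 27; joining the 13 pieces gives the next term.

727277272772772727727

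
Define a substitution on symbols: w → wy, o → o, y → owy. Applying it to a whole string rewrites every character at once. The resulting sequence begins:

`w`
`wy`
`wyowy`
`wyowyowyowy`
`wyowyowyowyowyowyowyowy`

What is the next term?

Rewriting the 23 symbols of wyowyowyowyowyowyowyowy one by one yields wy owy o wy owy o wy owy o wy owy o wy owy o wy owy o wy owy o wy owy; concatenated:

wyowyowyowyowyowyowyowyowyowyowyowyowyowyowyowy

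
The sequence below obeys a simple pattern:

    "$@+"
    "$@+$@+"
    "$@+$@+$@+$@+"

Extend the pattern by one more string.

s(k+1) = s(k)·s(k) — each term doubles the last.
Doubling $@+$@+$@+$@+:

$@+$@+$@+$@+$@+$@+$@+$@+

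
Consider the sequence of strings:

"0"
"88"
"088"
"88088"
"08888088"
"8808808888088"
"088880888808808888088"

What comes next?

This is a Fibonacci-style word recurrence s(k) = s(k−2)·s(k−1): e.g. 0·88 = 088.
Continuing: 8808808888088 · 088880888808808888088 gives term 8.

8808808888088088880888808808888088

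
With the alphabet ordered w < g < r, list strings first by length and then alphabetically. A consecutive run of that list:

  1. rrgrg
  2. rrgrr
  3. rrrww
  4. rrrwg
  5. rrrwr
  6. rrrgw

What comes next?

rrrgg

Find the rightmost character of rrrgw below r, bump it to the next letter, and reset everything to its right to w.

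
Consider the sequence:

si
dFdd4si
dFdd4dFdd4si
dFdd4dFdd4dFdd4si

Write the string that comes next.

The strings grow by a fixed prefix dFdd4 each time.
Applying this once more to dFdd4dFdd4dFdd4si:

dFdd4dFdd4dFdd4dFdd4si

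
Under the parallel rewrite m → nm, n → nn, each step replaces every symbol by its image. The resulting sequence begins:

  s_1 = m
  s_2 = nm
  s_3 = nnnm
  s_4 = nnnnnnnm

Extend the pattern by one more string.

Expanding nnnnnnnm: n→nn, n→nn, n→nn, n→nn, n→nn, n→nn, n→nn, m→nm. Concatenated: nn nn nn nn nn nn nn nm.

nnnnnnnnnnnnnnnm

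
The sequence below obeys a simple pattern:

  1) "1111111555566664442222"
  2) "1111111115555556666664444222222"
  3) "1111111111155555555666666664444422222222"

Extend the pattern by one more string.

1111111111111555555555566666666664444442222222222

Term n consists of 2n+3 1's, followed by 2n 5's, followed by 2n 6's, followed by n+1 4's, followed by 2n 2's, where the shown terms are n = 2, 3, 4.
At n = 5 the blocks have lengths 13, 10, 10, 6, 10.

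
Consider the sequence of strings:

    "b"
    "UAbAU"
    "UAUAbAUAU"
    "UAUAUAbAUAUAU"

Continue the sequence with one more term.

s(k+1) = UA·s(k)·AU, so each term gains UA as a prefix and AU as a suffix.
So the next term is UA·UAUAUAbAUAUAU·AU.

UAUAUAUAbAUAUAUAU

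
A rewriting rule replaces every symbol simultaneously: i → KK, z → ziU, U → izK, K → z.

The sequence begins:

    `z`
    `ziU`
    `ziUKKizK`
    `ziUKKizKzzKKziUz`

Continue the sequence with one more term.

ziUKKizKzzKKziUzziUziUzzziUKKizKziU

Applying the rule to each of the 16 symbols of ziUKKizKzzKKziUz gives the pieces ziU KK izK z z KK ziU z ziU ziU z z ziU KK izK ziU, which concatenate to the answer.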